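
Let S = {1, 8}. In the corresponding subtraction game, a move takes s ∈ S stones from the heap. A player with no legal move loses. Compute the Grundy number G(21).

1

G(0) = 0
G(1) = mex{0} = 1
G(2) = mex{1} = 0
G(3) = mex{0} = 1
G(4) = mex{1} = 0
G(5) = mex{0} = 1
G(6) = mex{1} = 0
G(7) = mex{0} = 1
G(8) = mex{1,0} = 2
G(9) = mex{2,1} = 0
G(10) = mex{0,0} = 1
G(11) = mex{1,1} = 0
G(12) = mex{0,0} = 1
G(13) = mex{1,1} = 0
G(14) = mex{0,0} = 1
G(15) = mex{1,1} = 0
G(16) = mex{0,2} = 1
G(17) = mex{1,0} = 2
G(18) = mex{2,1} = 0
G(19) = mex{0,0} = 1
G(20) = mex{1,1} = 0
G(21) = mex{0,0} = 1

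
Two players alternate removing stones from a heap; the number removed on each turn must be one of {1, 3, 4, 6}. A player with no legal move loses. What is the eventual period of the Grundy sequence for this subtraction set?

7

G(0) = 0
G(1) = mex{0} = 1
G(2) = mex{1} = 0
G(3) = mex{0,0} = 1
G(4) = mex{1,1,0} = 2
G(5) = mex{2,0,1} = 3
G(6) = mex{3,1,0,0} = 2
G(7) = mex{2,2,1,1} = 0
G(8) = mex{0,3,2,0} = 1
G(9) = mex{1,2,3,1} = 0
G(10) = mex{0,0,2,2} = 1
G(11) = mex{1,1,0,3} = 2
G(12) = mex{2,0,1,2} = 3
G(13) = mex{3,1,0,0} = 2
G(14) = mex{2,2,1,1} = 0
G(15) = mex{0,3,2,0} = 1
G(n+7) = G(n) holds for n = 0,…,5 (a full window of length max(S) = 6), so the sequence is purely periodic with period 7.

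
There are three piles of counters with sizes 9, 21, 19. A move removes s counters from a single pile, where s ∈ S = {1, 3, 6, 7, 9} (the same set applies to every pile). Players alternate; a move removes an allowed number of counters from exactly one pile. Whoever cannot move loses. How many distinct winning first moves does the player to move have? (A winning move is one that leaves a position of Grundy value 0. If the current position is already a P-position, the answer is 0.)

6

All piles use S = {1, 3, 6, 7, 9}:
G(0) = 0
G(1) = mex{0} = 1
G(2) = mex{1} = 0
G(3) = mex{0,0} = 1
G(4) = mex{1,1} = 0
G(5) = mex{0,0} = 1
G(6) = mex{1,1,0} = 2
G(7) = mex{2,0,1,0} = 3
G(8) = mex{3,1,0,1} = 2
G(9) = mex{2,2,1,0,0} = 3
G(10) = mex{3,3,0,1,1} = 2
G(11) = mex{2,2,1,0,0} = 3
G(12) = mex{3,3,2,1,1} = 0
G(13) = mex{0,2,3,2,0} = 1
G(14) = mex{1,3,2,3,1} = 0
G(15) = mex{0,0,3,2,2} = 1
G(16) = mex{1,1,2,3,3} = 0
G(17) = mex{0,0,3,2,2} = 1
G(18) = mex{1,1,0,3,3} = 2
G(19) = mex{2,0,1,0,2} = 3
G(20) = mex{3,1,0,1,3} = 2
G(21) = mex{2,2,1,0,0} = 3
Pile A: G(9) = 3.
Pile B: G(21) = 3.
Pile C: G(19) = 3.
Combined Grundy value = 3 ⊕ 3 ⊕ 3 = 3.
A winning move leaves total XOR = 0, i.e. changes one component's Grundy value g to g ⊕ X where X is the current total.
Pile A: need g' = 3⊕3 = 0. Options: 9−1→G=2, 9−3→G=2, 9−6→G=1, 9−7→G=0, 9−9→G=0. Hits: 2.
Pile B: need g' = 3⊕3 = 0. Options: 21−1→G=2, 21−3→G=2, 21−6→G=1, 21−7→G=0, 21−9→G=0. Hits: 2.
Pile C: need g' = 3⊕3 = 0. Options: 19−1→G=2, 19−3→G=0, 19−6→G=1, 19−7→G=0, 19−9→G=2. Hits: 2.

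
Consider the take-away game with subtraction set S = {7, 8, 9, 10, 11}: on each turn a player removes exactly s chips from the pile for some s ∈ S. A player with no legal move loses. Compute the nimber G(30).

n :  0  1  2  3  4  5  6  7  8  9 10 11 12 13 14 15 16 17 18 19 20 21 22 23 24 25 26 27 28 29 30
G :  0  0  0  0  0  0  0  1  1  1  1  1  1  1  2  2  2  2  0  0  0  0  0  0  0  1  1  1  1  1  1

1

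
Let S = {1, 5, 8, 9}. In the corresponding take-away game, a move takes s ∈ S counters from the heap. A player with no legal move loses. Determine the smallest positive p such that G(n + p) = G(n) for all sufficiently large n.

16

G(0) = 0
G(1) = mex{0} = 1
G(2) = mex{1} = 0
G(3) = mex{0} = 1
G(4) = mex{1} = 0
G(5) = mex{0,0} = 1
G(6) = mex{1,1} = 0
G(7) = mex{0,0} = 1
G(8) = mex{1,1,0} = 2
G(9) = mex{2,0,1,0} = 3
G(10) = mex{3,1,0,1} = 2
G(11) = mex{2,0,1,0} = 3
G(12) = mex{3,1,0,1} = 2
G(13) = mex{2,2,1,0} = 3
G(14) = mex{3,3,0,1} = 2
G(15) = mex{2,2,1,0} = 3
G(16) = mex{3,3,2,1} = 0
G(17) = mex{0,2,3,2} = 1
G(18) = mex{1,3,2,3} = 0
G(19) = mex{0,2,3,2} = 1
G(20) = mex{1,3,2,3} = 0
G(21) = mex{0,0,3,2} = 1
G(22) = mex{1,1,2,3} = 0
G(23) = mex{0,0,3,2} = 1
G(24) = mex{1,1,0,3} = 2
G(25) = mex{2,0,1,0} = 3
G(26) = mex{3,1,0,1} = 2
G(27) = mex{2,0,1,0} = 3
G(28) = mex{3,1,0,1} = 2
G(29) = mex{2,2,1,0} = 3
G(30) = mex{3,3,0,1} = 2
G(31) = mex{2,2,1,0} = 3
G(32) = mex{3,3,2,1} = 0
G(33) = mex{0,2,3,2} = 1
G(n+16) = G(n) holds for n = 0,…,8 (a full window of length max(S) = 9), so the sequence is purely periodic with period 16.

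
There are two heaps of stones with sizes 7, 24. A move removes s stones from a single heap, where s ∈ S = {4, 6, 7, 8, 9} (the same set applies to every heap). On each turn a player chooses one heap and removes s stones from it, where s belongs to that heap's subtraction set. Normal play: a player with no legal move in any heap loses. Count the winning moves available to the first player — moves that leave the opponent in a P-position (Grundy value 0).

All heaps use S = {4, 6, 7, 8, 9}:
G(0) = 0
G(1) = mex{} = 0
G(2) = mex{} = 0
G(3) = mex{} = 0
G(4) = mex{0} = 1
G(5) = mex{0} = 1
G(6) = mex{0,0} = 1
G(7) = mex{0,0,0} = 1
G(8) = mex{1,0,0,0} = 2
G(9) = mex{1,0,0,0,0} = 2
G(10) = mex{1,1,0,0,0} = 2
G(11) = mex{1,1,1,0,0} = 2
G(12) = mex{2,1,1,1,0} = 3
G(13) = mex{2,1,1,1,1} = 0
G(14) = mex{2,2,1,1,1} = 0
G(15) = mex{2,2,2,1,1} = 0
G(16) = mex{3,2,2,2,1} = 0
G(17) = mex{0,2,2,2,2} = 1
G(18) = mex{0,3,2,2,2} = 1
G(19) = mex{0,0,3,2,2} = 1
G(20) = mex{0,0,0,3,2} = 1
G(21) = mex{1,0,0,0,3} = 2
G(22) = mex{1,0,0,0,0} = 2
G(23) = mex{1,1,0,0,0} = 2
G(24) = mex{1,1,1,0,0} = 2
Heap A: G(7) = 1.
Heap B: G(24) = 2.
Combined Grundy value = 1 ⊕ 2 = 3.
A winning move leaves total XOR = 0, i.e. changes one component's Grundy value g to g ⊕ X where X is the current total.
Heap A: need g' = 1⊕3 = 2. Options: 7−4→G=0, 7−6→G=0, 7−7→G=0. Hits: 0.
Heap B: need g' = 2⊕3 = 1. Options: 24−4→G=1, 24−6→G=1, 24−7→G=1, 24−8→G=0, 24−9→G=0. Hits: 3.

3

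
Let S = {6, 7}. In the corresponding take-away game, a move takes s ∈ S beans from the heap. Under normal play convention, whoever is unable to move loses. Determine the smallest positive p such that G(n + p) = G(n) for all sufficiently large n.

n :  0  1  2  3  4  5  6  7  8  9 10 11 12 13 14 15 16 17 18 19 20 21 22 23 24 25 26 27
G :  0  0  0  0  0  0  1  1  1  1  1  1  2  0  0  0  0  0  0  1  1  1  1  1  1  2  0  0
G(n+13) = G(n) holds for n = 0,…,6 (a full window of length max(S) = 7), so the sequence is purely periodic with period 13.

13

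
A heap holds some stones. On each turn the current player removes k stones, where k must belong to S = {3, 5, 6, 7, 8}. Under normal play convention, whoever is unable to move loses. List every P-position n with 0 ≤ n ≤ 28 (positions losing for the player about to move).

n :  0  1  2  3  4  5  6  7  8  9 10 11 12 13 14 15 16 17 18 19 20 21 22 23 24 25 26 27 28
G :  0  0  0  1  1  1  2  2  2  3  3  0  0  0  1  1  1  2  2  2  3  3  0  0  0  1  1  1  2
P-positions are exactly the n with G(n) = 0.

0, 1, 2, 11, 12, 13, 22, 23, 24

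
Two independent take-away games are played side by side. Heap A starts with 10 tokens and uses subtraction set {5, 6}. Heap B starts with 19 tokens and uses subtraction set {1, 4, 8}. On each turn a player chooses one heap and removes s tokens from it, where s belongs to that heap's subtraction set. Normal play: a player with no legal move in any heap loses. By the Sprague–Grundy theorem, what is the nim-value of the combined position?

Heap A, S = {5, 6}:
G(0) = 0
G(1) = mex{} = 0
G(2) = mex{} = 0
G(3) = mex{} = 0
G(4) = mex{} = 0
G(5) = mex{0} = 1
G(6) = mex{0,0} = 1
G(7) = mex{0,0} = 1
G(8) = mex{0,0} = 1
G(9) = mex{0,0} = 1
G(10) = mex{1,0} = 2
G_A(10) = 2.
Heap B, S = {1, 4, 8}:
n :  0  1  2  3  4  5  6  7  8  9 10 11 12 13 14 15 16 17 18 19
G :  0  1  0  1  2  0  1  0  1  2  3  2  0  1  0  1  2  0  1  0
G_B(19) = 0.
Combined Grundy value = 2 ⊕ 0 = 2.

2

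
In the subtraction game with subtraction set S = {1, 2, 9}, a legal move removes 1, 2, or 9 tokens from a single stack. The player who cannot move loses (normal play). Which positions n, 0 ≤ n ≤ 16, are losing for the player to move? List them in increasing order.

0, 3, 6, 10, 13, 16

n :  0  1  2  3  4  5  6  7  8  9 10 11 12 13 14 15 16
G :  0  1  2  0  1  2  0  1  2  3  0  1  2  0  1  2  0
P-positions are exactly the n with G(n) = 0.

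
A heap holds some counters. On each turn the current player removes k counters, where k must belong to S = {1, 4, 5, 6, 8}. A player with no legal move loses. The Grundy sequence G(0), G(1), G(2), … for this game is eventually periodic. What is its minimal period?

9

G(0) = 0
G(1) = mex{0} = 1
G(2) = mex{1} = 0
G(3) = mex{0} = 1
G(4) = mex{1,0} = 2
G(5) = mex{2,1,0} = 3
G(6) = mex{3,0,1,0} = 2
G(7) = mex{2,1,0,1} = 3
G(8) = mex{3,2,1,0,0} = 4
G(9) = mex{4,3,2,1,1} = 0
G(10) = mex{0,2,3,2,0} = 1
G(11) = mex{1,3,2,3,1} = 0
G(12) = mex{0,4,3,2,2} = 1
G(13) = mex{1,0,4,3,3} = 2
G(14) = mex{2,1,0,4,2} = 3
G(15) = mex{3,0,1,0,3} = 2
G(16) = mex{2,1,0,1,4} = 3
G(17) = mex{3,2,1,0,0} = 4
G(18) = mex{4,3,2,1,1} = 0
G(19) = mex{0,2,3,2,0} = 1
G(n+9) = G(n) holds for n = 0,…,7 (a full window of length max(S) = 8), so the sequence is purely periodic with period 9.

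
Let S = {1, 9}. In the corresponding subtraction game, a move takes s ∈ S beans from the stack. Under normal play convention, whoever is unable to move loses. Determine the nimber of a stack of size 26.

n :  0  1  2  3  4  5  6  7  8  9 10 11 12 13 14 15 16 17 18 19 20 21 22 23 24 25 26
G :  0  1  0  1  0  1  0  1  0  1  0  1  0  1  0  1  0  1  0  1  0  1  0  1  0  1  0

0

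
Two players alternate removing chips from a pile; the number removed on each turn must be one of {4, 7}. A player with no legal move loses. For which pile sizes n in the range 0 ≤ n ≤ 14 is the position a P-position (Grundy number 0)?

0, 1, 2, 3, 11, 12, 13, 14

G(0) = 0
G(1) = mex{} = 0
G(2) = mex{} = 0
G(3) = mex{} = 0
G(4) = mex{0} = 1
G(5) = mex{0} = 1
G(6) = mex{0} = 1
G(7) = mex{0,0} = 1
G(8) = mex{1,0} = 2
G(9) = mex{1,0} = 2
G(10) = mex{1,0} = 2
G(11) = mex{1,1} = 0
G(12) = mex{2,1} = 0
G(13) = mex{2,1} = 0
G(14) = mex{2,1} = 0
P-positions are exactly the n with G(n) = 0.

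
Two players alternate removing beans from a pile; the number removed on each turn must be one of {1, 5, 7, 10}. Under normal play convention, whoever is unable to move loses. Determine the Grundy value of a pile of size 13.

G(0) = 0
G(1) = mex{0} = 1
G(2) = mex{1} = 0
G(3) = mex{0} = 1
G(4) = mex{1} = 0
G(5) = mex{0,0} = 1
G(6) = mex{1,1} = 0
G(7) = mex{0,0,0} = 1
G(8) = mex{1,1,1} = 0
G(9) = mex{0,0,0} = 1
G(10) = mex{1,1,1,0} = 2
G(11) = mex{2,0,0,1} = 3
G(12) = mex{3,1,1,0} = 2
G(13) = mex{2,0,0,1} = 3

3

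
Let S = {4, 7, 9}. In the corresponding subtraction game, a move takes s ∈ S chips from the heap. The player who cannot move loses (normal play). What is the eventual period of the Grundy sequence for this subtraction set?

13

G(0) = 0
G(1) = mex{} = 0
G(2) = mex{} = 0
G(3) = mex{} = 0
G(4) = mex{0} = 1
G(5) = mex{0} = 1
G(6) = mex{0} = 1
G(7) = mex{0,0} = 1
G(8) = mex{1,0} = 2
G(9) = mex{1,0,0} = 2
G(10) = mex{1,0,0} = 2
G(11) = mex{1,1,0} = 2
G(12) = mex{2,1,0} = 3
G(13) = mex{2,1,1} = 0
G(14) = mex{2,1,1} = 0
G(15) = mex{2,2,1} = 0
G(16) = mex{3,2,1} = 0
G(17) = mex{0,2,2} = 1
G(18) = mex{0,2,2} = 1
G(19) = mex{0,3,2} = 1
G(20) = mex{0,0,2} = 1
G(21) = mex{1,0,3} = 2
G(22) = mex{1,0,0} = 2
G(23) = mex{1,0,0} = 2
G(24) = mex{1,1,0} = 2
G(25) = mex{2,1,0} = 3
G(26) = mex{2,1,1} = 0
G(27) = mex{2,1,1} = 0
G(n+13) = G(n) holds for n = 0,…,8 (a full window of length max(S) = 9), so the sequence is purely periodic with period 13.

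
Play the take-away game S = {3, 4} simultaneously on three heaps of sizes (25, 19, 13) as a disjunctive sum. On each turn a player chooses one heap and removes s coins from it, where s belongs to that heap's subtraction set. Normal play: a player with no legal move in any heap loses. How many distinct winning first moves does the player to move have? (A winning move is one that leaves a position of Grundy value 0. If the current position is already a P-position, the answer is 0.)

All heaps use S = {3, 4}:
n :  0  1  2  3  4  5  6  7  8  9 10 11 12 13 14 15 16 17 18 19 20 21 22 23 24 25
G :  0  0  0  1  1  1  2  0  0  0  1  1  1  2  0  0  0  1  1  1  2  0  0  0  1  1
Heap A: G(25) = 1.
Heap B: G(19) = 1.
Heap C: G(13) = 2.
Combined Grundy value = 1 ⊕ 1 ⊕ 2 = 2.
A winning move leaves total XOR = 0, i.e. changes one component's Grundy value g to g ⊕ X where X is the current total.
Heap A: need g' = 1⊕2 = 3. Options: 25−3→G=0, 25−4→G=0. Hits: 0.
Heap B: need g' = 1⊕2 = 3. Options: 19−3→G=0, 19−4→G=0. Hits: 0.
Heap C: need g' = 2⊕2 = 0. Options: 13−3→G=1, 13−4→G=0. Hits: 1.

1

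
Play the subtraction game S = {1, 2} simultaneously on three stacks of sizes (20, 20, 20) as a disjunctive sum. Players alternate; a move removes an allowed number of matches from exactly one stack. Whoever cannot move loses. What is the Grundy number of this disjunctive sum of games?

2

All stacks use S = {1, 2}:
n :  0  1  2  3  4  5  6  7  8  9 10 11 12 13 14 15 16 17 18 19 20
G :  0  1  2  0  1  2  0  1  2  0  1  2  0  1  2  0  1  2  0  1  2
Stack A: G(20) = 2.
Stack B: G(20) = 2.
Stack C: G(20) = 2.
Combined Grundy value = 2 ⊕ 2 ⊕ 2 = 2.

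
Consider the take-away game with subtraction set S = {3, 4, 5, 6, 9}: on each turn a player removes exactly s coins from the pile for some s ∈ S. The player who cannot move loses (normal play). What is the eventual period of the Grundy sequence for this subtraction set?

G(0) = 0
G(1) = mex{} = 0
G(2) = mex{} = 0
G(3) = mex{0} = 1
G(4) = mex{0,0} = 1
G(5) = mex{0,0,0} = 1
G(6) = mex{1,0,0,0} = 2
G(7) = mex{1,1,0,0} = 2
G(8) = mex{1,1,1,0} = 2
G(9) = mex{2,1,1,1,0} = 3
G(10) = mex{2,2,1,1,0} = 3
G(11) = mex{2,2,2,1,0} = 3
G(12) = mex{3,2,2,2,1} = 0
G(13) = mex{3,3,2,2,1} = 0
G(14) = mex{3,3,3,2,1} = 0
G(15) = mex{0,3,3,3,2} = 1
G(16) = mex{0,0,3,3,2} = 1
G(17) = mex{0,0,0,3,2} = 1
G(18) = mex{1,0,0,0,3} = 2
G(19) = mex{1,1,0,0,3} = 2
G(20) = mex{1,1,1,0,3} = 2
G(21) = mex{2,1,1,1,0} = 3
G(22) = mex{2,2,1,1,0} = 3
G(23) = mex{2,2,2,1,0} = 3
G(24) = mex{3,2,2,2,1} = 0
G(25) = mex{3,3,2,2,1} = 0
G(n+12) = G(n) holds for n = 0,…,8 (a full window of length max(S) = 9), so the sequence is purely periodic with period 12.

12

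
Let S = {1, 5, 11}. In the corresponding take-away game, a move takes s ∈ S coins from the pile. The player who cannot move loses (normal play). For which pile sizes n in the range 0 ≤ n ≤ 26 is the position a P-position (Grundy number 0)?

G(0) = 0
G(1) = mex{0} = 1
G(2) = mex{1} = 0
G(3) = mex{0} = 1
G(4) = mex{1} = 0
G(5) = mex{0,0} = 1
G(6) = mex{1,1} = 0
G(7) = mex{0,0} = 1
G(8) = mex{1,1} = 0
G(9) = mex{0,0} = 1
G(10) = mex{1,1} = 0
G(11) = mex{0,0,0} = 1
G(12) = mex{1,1,1} = 0
G(13) = mex{0,0,0} = 1
G(14) = mex{1,1,1} = 0
G(15) = mex{0,0,0} = 1
G(16) = mex{1,1,1} = 0
G(17) = mex{0,0,0} = 1
G(18) = mex{1,1,1} = 0
G(19) = mex{0,0,0} = 1
G(20) = mex{1,1,1} = 0
G(21) = mex{0,0,0} = 1
G(22) = mex{1,1,1} = 0
G(23) = mex{0,0,0} = 1
G(24) = mex{1,1,1} = 0
G(25) = mex{0,0,0} = 1
G(26) = mex{1,1,1} = 0
P-positions are exactly the n with G(n) = 0.

0, 2, 4, 6, 8, 10, 12, 14, 16, 18, 20, 22, 24, 26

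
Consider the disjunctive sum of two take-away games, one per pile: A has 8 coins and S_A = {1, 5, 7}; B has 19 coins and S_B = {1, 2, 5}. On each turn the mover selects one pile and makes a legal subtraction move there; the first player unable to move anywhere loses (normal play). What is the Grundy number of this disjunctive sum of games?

Pile A, S = {1, 5, 7}:
G(0) = 0
G(1) = mex{0} = 1
G(2) = mex{1} = 0
G(3) = mex{0} = 1
G(4) = mex{1} = 0
G(5) = mex{0,0} = 1
G(6) = mex{1,1} = 0
G(7) = mex{0,0,0} = 1
G(8) = mex{1,1,1} = 0
G_A(8) = 0.
Pile B, S = {1, 2, 5}:
n :  0  1  2  3  4  5  6  7  8  9 10 11 12 13 14 15 16 17 18 19
G :  0  1  2  0  1  2  0  1  2  0  1  2  0  1  2  0  1  2  0  1
G_B(19) = 1.
Combined Grundy value = 0 ⊕ 1 = 1.

1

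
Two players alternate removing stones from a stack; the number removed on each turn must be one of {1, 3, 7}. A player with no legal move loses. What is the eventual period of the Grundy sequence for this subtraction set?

G(0) = 0
G(1) = mex{0} = 1
G(2) = mex{1} = 0
G(3) = mex{0,0} = 1
G(4) = mex{1,1} = 0
G(5) = mex{0,0} = 1
G(6) = mex{1,1} = 0
G(7) = mex{0,0,0} = 1
G(8) = mex{1,1,1} = 0
G(9) = mex{0,0,0} = 1
G(10) = mex{1,1,1} = 0
G(11) = mex{0,0,0} = 1
G(12) = mex{1,1,1} = 0
G(13) = mex{0,0,0} = 1
G(14) = mex{1,1,1} = 0
G(n+2) = G(n) holds for n = 0,…,6 (a full window of length max(S) = 7), so the sequence is purely periodic with period 2.

2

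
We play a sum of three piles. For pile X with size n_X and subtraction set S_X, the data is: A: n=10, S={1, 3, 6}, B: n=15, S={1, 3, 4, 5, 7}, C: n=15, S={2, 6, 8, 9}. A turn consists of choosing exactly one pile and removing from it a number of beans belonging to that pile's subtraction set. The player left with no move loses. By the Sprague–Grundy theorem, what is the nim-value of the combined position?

Pile A, S = {1, 3, 6}:
n :  0  1  2  3  4  5  6  7  8  9 10
G :  0  1  0  1  0  1  2  3  2  0  1
G_A(10) = 1.
Pile B, S = {1, 3, 4, 5, 7}:
G(0) = 0
G(1) = mex{0} = 1
G(2) = mex{1} = 0
G(3) = mex{0,0} = 1
G(4) = mex{1,1,0} = 2
G(5) = mex{2,0,1,0} = 3
G(6) = mex{3,1,0,1} = 2
G(7) = mex{2,2,1,0,0} = 3
G(8) = mex{3,3,2,1,1} = 0
G(9) = mex{0,2,3,2,0} = 1
G(10) = mex{1,3,2,3,1} = 0
G(11) = mex{0,0,3,2,2} = 1
G(12) = mex{1,1,0,3,3} = 2
G(13) = mex{2,0,1,0,2} = 3
G(14) = mex{3,1,0,1,3} = 2
G(15) = mex{2,2,1,0,0} = 3
G_B(15) = 3.
Pile C, S = {2, 6, 8, 9}:
G(0) = 0
G(1) = mex{} = 0
G(2) = mex{0} = 1
G(3) = mex{0} = 1
G(4) = mex{1} = 0
G(5) = mex{1} = 0
G(6) = mex{0,0} = 1
G(7) = mex{0,0} = 1
G(8) = mex{1,1,0} = 2
G(9) = mex{1,1,0,0} = 2
G(10) = mex{2,0,1,0} = 3
G(11) = mex{2,0,1,1} = 3
G(12) = mex{3,1,0,1} = 2
G(13) = mex{3,1,0,0} = 2
G(14) = mex{2,2,1,0} = 3
G(15) = mex{2,2,1,1} = 0
G_C(15) = 0.
Combined Grundy value = 1 ⊕ 3 ⊕ 0 = 2.

2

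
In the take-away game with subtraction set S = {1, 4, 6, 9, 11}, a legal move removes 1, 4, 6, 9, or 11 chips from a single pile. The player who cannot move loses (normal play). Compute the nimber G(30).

0

G(0) = 0
G(1) = mex{0} = 1
G(2) = mex{1} = 0
G(3) = mex{0} = 1
G(4) = mex{1,0} = 2
G(5) = mex{2,1} = 0
G(6) = mex{0,0,0} = 1
G(7) = mex{1,1,1} = 0
G(8) = mex{0,2,0} = 1
G(9) = mex{1,0,1,0} = 2
G(10) = mex{2,1,2,1} = 0
G(11) = mex{0,0,0,0,0} = 1
G(12) = mex{1,1,1,1,1} = 0
G(13) = mex{0,2,0,2,0} = 1
G(14) = mex{1,0,1,0,1} = 2
G(15) = mex{2,1,2,1,2} = 0
G(16) = mex{0,0,0,0,0} = 1
G(17) = mex{1,1,1,1,1} = 0
G(18) = mex{0,2,0,2,0} = 1
G(19) = mex{1,0,1,0,1} = 2
G(20) = mex{2,1,2,1,2} = 0
G(21) = mex{0,0,0,0,0} = 1
G(22) = mex{1,1,1,1,1} = 0
G(23) = mex{0,2,0,2,0} = 1
G(24) = mex{1,0,1,0,1} = 2
G(25) = mex{2,1,2,1,2} = 0
G(26) = mex{0,0,0,0,0} = 1
G(27) = mex{1,1,1,1,1} = 0
G(28) = mex{0,2,0,2,0} = 1
G(29) = mex{1,0,1,0,1} = 2
G(30) = mex{2,1,2,1,2} = 0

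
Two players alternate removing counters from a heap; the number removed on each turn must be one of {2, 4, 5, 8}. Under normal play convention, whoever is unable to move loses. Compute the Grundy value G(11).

2

G(0) = 0
G(1) = mex{} = 0
G(2) = mex{0} = 1
G(3) = mex{0} = 1
G(4) = mex{1,0} = 2
G(5) = mex{1,0,0} = 2
G(6) = mex{2,1,0} = 3
G(7) = mex{2,1,1} = 0
G(8) = mex{3,2,1,0} = 4
G(9) = mex{0,2,2,0} = 1
G(10) = mex{4,3,2,1} = 0
G(11) = mex{1,0,3,1} = 2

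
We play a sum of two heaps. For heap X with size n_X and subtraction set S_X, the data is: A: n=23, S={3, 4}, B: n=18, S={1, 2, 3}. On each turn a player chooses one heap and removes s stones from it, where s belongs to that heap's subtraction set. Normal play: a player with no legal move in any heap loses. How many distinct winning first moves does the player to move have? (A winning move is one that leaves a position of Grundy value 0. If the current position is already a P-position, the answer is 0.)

Heap A, S = {3, 4}:
G(0) = 0
G(1) = mex{} = 0
G(2) = mex{} = 0
G(3) = mex{0} = 1
G(4) = mex{0,0} = 1
G(5) = mex{0,0} = 1
G(6) = mex{1,0} = 2
G(7) = mex{1,1} = 0
G(8) = mex{1,1} = 0
G(9) = mex{2,1} = 0
G(10) = mex{0,2} = 1
G(11) = mex{0,0} = 1
G(12) = mex{0,0} = 1
G(13) = mex{1,0} = 2
G(14) = mex{1,1} = 0
G(15) = mex{1,1} = 0
G(16) = mex{2,1} = 0
G(17) = mex{0,2} = 1
G(18) = mex{0,0} = 1
G(19) = mex{0,0} = 1
G(20) = mex{1,0} = 2
G(21) = mex{1,1} = 0
G(22) = mex{1,1} = 0
G(23) = mex{2,1} = 0
G_A(23) = 0.
Heap B, S = {1, 2, 3}:
n :  0  1  2  3  4  5  6  7  8  9 10 11 12 13 14 15 16 17 18
G :  0  1  2  3  0  1  2  3  0  1  2  3  0  1  2  3  0  1  2
G_B(18) = 2.
Combined Grundy value = 0 ⊕ 2 = 2.
A winning move leaves total XOR = 0, i.e. changes one component's Grundy value g to g ⊕ X where X is the current total.
Heap A: need g' = 0⊕2 = 2. Options: 23−3→G=2, 23−4→G=1. Hits: 1.
Heap B: need g' = 2⊕2 = 0. Options: 18−1→G=1, 18−2→G=0, 18−3→G=3. Hits: 1.

2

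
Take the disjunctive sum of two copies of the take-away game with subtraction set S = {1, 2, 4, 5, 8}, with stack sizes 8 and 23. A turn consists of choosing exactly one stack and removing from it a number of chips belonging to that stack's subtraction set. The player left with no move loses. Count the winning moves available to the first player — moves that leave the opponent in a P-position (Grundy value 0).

0

All stacks use S = {1, 2, 4, 5, 8}:
n :  0  1  2  3  4  5  6  7  8  9 10 11 12 13 14 15 16 17 18 19 20 21 22 23
G :  0  1  2  0  1  2  0  1  2  0  1  2  0  1  2  0  1  2  0  1  2  0  1  2
Stack A: G(8) = 2.
Stack B: G(23) = 2.
Combined Grundy value = 2 ⊕ 2 = 0.
A winning move leaves total XOR = 0, i.e. changes one component's Grundy value g to g ⊕ X where X is the current total.
Stack A: target g' = 2⊕0 = 2, but every legal move changes the Grundy value (mex property), so 0 moves.
Stack B: target g' = 2⊕0 = 2, but every legal move changes the Grundy value (mex property), so 0 moves.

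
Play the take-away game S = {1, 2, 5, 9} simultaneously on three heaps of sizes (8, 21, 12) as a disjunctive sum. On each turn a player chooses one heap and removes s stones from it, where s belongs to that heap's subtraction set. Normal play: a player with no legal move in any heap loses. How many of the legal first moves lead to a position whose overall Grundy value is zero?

2

All heaps use S = {1, 2, 5, 9}:
G(0) = 0
G(1) = mex{0} = 1
G(2) = mex{1,0} = 2
G(3) = mex{2,1} = 0
G(4) = mex{0,2} = 1
G(5) = mex{1,0,0} = 2
G(6) = mex{2,1,1} = 0
G(7) = mex{0,2,2} = 1
G(8) = mex{1,0,0} = 2
G(9) = mex{2,1,1,0} = 3
G(10) = mex{3,2,2,1} = 0
G(11) = mex{0,3,0,2} = 1
G(12) = mex{1,0,1,0} = 2
G(13) = mex{2,1,2,1} = 0
G(14) = mex{0,2,3,2} = 1
G(15) = mex{1,0,0,0} = 2
G(16) = mex{2,1,1,1} = 0
G(17) = mex{0,2,2,2} = 1
G(18) = mex{1,0,0,3} = 2
G(19) = mex{2,1,1,0} = 3
G(20) = mex{3,2,2,1} = 0
G(21) = mex{0,3,0,2} = 1
Heap A: G(8) = 2.
Heap B: G(21) = 1.
Heap C: G(12) = 2.
Combined Grundy value = 2 ⊕ 1 ⊕ 2 = 1.
A winning move leaves total XOR = 0, i.e. changes one component's Grundy value g to g ⊕ X where X is the current total.
Heap A: need g' = 2⊕1 = 3. Options: 8−1→G=1, 8−2→G=0, 8−5→G=0. Hits: 0.
Heap B: need g' = 1⊕1 = 0. Options: 21−1→G=0, 21−2→G=3, 21−5→G=0, 21−9→G=2. Hits: 2.
Heap C: need g' = 2⊕1 = 3. Options: 12−1→G=1, 12−2→G=0, 12−5→G=1, 12−9→G=0. Hits: 0.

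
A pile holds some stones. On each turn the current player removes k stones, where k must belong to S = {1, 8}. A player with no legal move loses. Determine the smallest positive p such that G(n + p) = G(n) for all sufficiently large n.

G(0) = 0
G(1) = mex{0} = 1
G(2) = mex{1} = 0
G(3) = mex{0} = 1
G(4) = mex{1} = 0
G(5) = mex{0} = 1
G(6) = mex{1} = 0
G(7) = mex{0} = 1
G(8) = mex{1,0} = 2
G(9) = mex{2,1} = 0
G(10) = mex{0,0} = 1
G(11) = mex{1,1} = 0
G(12) = mex{0,0} = 1
G(13) = mex{1,1} = 0
G(14) = mex{0,0} = 1
G(15) = mex{1,1} = 0
G(16) = mex{0,2} = 1
G(17) = mex{1,0} = 2
G(18) = mex{2,1} = 0
G(19) = mex{0,0} = 1
G(n+9) = G(n) holds for n = 0,…,7 (a full window of length max(S) = 8), so the sequence is purely periodic with period 9.

9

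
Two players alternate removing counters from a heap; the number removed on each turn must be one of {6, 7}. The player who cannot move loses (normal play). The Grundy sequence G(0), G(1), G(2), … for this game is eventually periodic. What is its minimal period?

13

n :  0  1  2  3  4  5  6  7  8  9 10 11 12 13 14 15 16 17 18 19 20 21 22 23 24 25 26 27
G :  0  0  0  0  0  0  1  1  1  1  1  1  2  0  0  0  0  0  0  1  1  1  1  1  1  2  0  0
G(n+13) = G(n) holds for n = 0,…,6 (a full window of length max(S) = 7), so the sequence is purely periodic with period 13.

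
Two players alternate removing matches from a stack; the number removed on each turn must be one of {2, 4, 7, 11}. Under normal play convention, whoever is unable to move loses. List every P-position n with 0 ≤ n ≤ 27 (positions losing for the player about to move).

0, 1, 6, 9, 14, 15, 23, 24

n :  0  1  2  3  4  5  6  7  8  9 10 11 12 13 14 15 16 17 18 19 20 21 22 23 24 25 26 27
G :  0  0  1  1  2  2  0  3  1  0  2  1  3  2  0  0  1  1  2  2  3  3  4  0  0  1  1  2
P-positions are exactly the n with G(n) = 0.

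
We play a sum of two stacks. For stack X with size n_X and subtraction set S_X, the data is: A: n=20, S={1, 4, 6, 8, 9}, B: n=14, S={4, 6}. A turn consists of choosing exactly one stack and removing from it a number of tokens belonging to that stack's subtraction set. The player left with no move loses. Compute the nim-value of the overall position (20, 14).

0

Stack A, S = {1, 4, 6, 8, 9}:
G(0) = 0
G(1) = mex{0} = 1
G(2) = mex{1} = 0
G(3) = mex{0} = 1
G(4) = mex{1,0} = 2
G(5) = mex{2,1} = 0
G(6) = mex{0,0,0} = 1
G(7) = mex{1,1,1} = 0
G(8) = mex{0,2,0,0} = 1
G(9) = mex{1,0,1,1,0} = 2
G(10) = mex{2,1,2,0,1} = 3
G(11) = mex{3,0,0,1,0} = 2
G(12) = mex{2,1,1,2,1} = 0
G(13) = mex{0,2,0,0,2} = 1
G(14) = mex{1,3,1,1,0} = 2
G(15) = mex{2,2,2,0,1} = 3
G(16) = mex{3,0,3,1,0} = 2
G(17) = mex{2,1,2,2,1} = 0
G(18) = mex{0,2,0,3,2} = 1
G(19) = mex{1,3,1,2,3} = 0
G(20) = mex{0,2,2,0,2} = 1
G_A(20) = 1.
Stack B, S = {4, 6}:
n :  0  1  2  3  4  5  6  7  8  9 10 11 12 13 14
G :  0  0  0  0  1  1  1  1  2  2  0  0  0  0  1
G_B(14) = 1.
Combined Grundy value = 1 ⊕ 1 = 0.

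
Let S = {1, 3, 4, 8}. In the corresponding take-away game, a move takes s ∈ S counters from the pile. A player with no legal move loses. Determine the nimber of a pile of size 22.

1

n :  0  1  2  3  4  5  6  7  8  9 10 11 12 13 14 15 16 17 18 19 20 21 22
G :  0  1  0  1  2  3  2  0  1  0  1  2  3  2  0  1  0  1  2  3  2  0  1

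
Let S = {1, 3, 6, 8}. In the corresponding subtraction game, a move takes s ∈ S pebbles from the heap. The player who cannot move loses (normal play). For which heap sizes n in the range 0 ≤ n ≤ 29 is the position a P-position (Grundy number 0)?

n :  0  1  2  3  4  5  6  7  8  9 10 11 12 13 14 15 16 17 18 19 20 21 22 23 24 25 26 27 28 29
G :  0  1  0  1  0  1  2  3  2  0  1  0  1  0  1  2  3  2  0  1  0  1  0  1  2  3  2  0  1  0
P-positions are exactly the n with G(n) = 0.

0, 2, 4, 9, 11, 13, 18, 20, 22, 27, 29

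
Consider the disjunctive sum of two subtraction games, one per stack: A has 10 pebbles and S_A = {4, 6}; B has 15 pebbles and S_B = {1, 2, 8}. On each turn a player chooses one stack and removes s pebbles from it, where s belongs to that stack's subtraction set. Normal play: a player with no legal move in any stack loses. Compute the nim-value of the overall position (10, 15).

Stack A, S = {4, 6}:
n :  0  1  2  3  4  5  6  7  8  9 10
G :  0  0  0  0  1  1  1  1  2  2  0
G_A(10) = 0.
Stack B, S = {1, 2, 8}:
G(0) = 0
G(1) = mex{0} = 1
G(2) = mex{1,0} = 2
G(3) = mex{2,1} = 0
G(4) = mex{0,2} = 1
G(5) = mex{1,0} = 2
G(6) = mex{2,1} = 0
G(7) = mex{0,2} = 1
G(8) = mex{1,0,0} = 2
G(9) = mex{2,1,1} = 0
G(10) = mex{0,2,2} = 1
G(11) = mex{1,0,0} = 2
G(12) = mex{2,1,1} = 0
G(13) = mex{0,2,2} = 1
G(14) = mex{1,0,0} = 2
G(15) = mex{2,1,1} = 0
G_B(15) = 0.
Combined Grundy value = 0 ⊕ 0 = 0.

0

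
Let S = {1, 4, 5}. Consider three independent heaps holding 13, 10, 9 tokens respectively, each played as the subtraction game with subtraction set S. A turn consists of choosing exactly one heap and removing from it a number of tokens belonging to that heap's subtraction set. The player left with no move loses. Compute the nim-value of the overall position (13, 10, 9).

2

All heaps use S = {1, 4, 5}:
n :  0  1  2  3  4  5  6  7  8  9 10 11 12 13
G :  0  1  0  1  2  3  2  3  0  1  0  1  2  3
Heap A: G(13) = 3.
Heap B: G(10) = 0.
Heap C: G(9) = 1.
Combined Grundy value = 3 ⊕ 0 ⊕ 1 = 2.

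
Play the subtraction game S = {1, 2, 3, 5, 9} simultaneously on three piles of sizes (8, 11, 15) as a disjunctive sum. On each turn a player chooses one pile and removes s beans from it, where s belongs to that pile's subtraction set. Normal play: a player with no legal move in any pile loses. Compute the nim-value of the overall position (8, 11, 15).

All piles use S = {1, 2, 3, 5, 9}:
n :  0  1  2  3  4  5  6  7  8  9 10 11 12 13 14 15
G :  0  1  2  3  0  1  2  3  0  1  2  3  0  1  2  3
Pile A: G(8) = 0.
Pile B: G(11) = 3.
Pile C: G(15) = 3.
Combined Grundy value = 0 ⊕ 3 ⊕ 3 = 0.

0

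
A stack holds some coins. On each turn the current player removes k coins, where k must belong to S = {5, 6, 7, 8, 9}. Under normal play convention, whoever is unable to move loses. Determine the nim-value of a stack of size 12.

2

n :  0  1  2  3  4  5  6  7  8  9 10 11 12
G :  0  0  0  0  0  1  1  1  1  1  2  2  2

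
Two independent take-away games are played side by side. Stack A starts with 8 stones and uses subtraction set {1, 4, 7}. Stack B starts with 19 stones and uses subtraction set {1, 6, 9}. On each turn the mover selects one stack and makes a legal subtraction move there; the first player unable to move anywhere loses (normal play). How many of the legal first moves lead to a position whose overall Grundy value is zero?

Stack A, S = {1, 4, 7}:
n : 0 1 2 3 4 5 6 7 8
G : 0 1 0 1 2 0 1 2 0
G_A(8) = 0.
Stack B, S = {1, 6, 9}:
G(0) = 0
G(1) = mex{0} = 1
G(2) = mex{1} = 0
G(3) = mex{0} = 1
G(4) = mex{1} = 0
G(5) = mex{0} = 1
G(6) = mex{1,0} = 2
G(7) = mex{2,1} = 0
G(8) = mex{0,0} = 1
G(9) = mex{1,1,0} = 2
G(10) = mex{2,0,1} = 3
G(11) = mex{3,1,0} = 2
G(12) = mex{2,2,1} = 0
G(13) = mex{0,0,0} = 1
G(14) = mex{1,1,1} = 0
G(15) = mex{0,2,2} = 1
G(16) = mex{1,3,0} = 2
G(17) = mex{2,2,1} = 0
G(18) = mex{0,0,2} = 1
G(19) = mex{1,1,3} = 0
G_B(19) = 0.
Combined Grundy value = 0 ⊕ 0 = 0.
A winning move leaves total XOR = 0, i.e. changes one component's Grundy value g to g ⊕ X where X is the current total.
Stack A: target g' = 0⊕0 = 0, but every legal move changes the Grundy value (mex property), so 0 moves.
Stack B: target g' = 0⊕0 = 0, but every legal move changes the Grundy value (mex property), so 0 moves.

0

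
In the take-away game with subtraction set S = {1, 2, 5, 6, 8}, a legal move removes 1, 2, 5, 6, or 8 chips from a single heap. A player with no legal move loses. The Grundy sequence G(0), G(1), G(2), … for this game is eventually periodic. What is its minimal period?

n :  0  1  2  3  4  5  6  7  8  9 10 11 12 13 14 15 16
G :  0  1  2  0  1  2  3  0  1  2  0  1  2  3  0  1  2
G(n+7) = G(n) holds for n = 0,…,7 (a full window of length max(S) = 8), so the sequence is purely periodic with period 7.

7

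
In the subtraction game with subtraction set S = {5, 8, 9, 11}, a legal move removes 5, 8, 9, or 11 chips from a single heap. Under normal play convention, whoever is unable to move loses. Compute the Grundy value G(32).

0

G(0) = 0
G(1) = mex{} = 0
G(2) = mex{} = 0
G(3) = mex{} = 0
G(4) = mex{} = 0
G(5) = mex{0} = 1
G(6) = mex{0} = 1
G(7) = mex{0} = 1
G(8) = mex{0,0} = 1
G(9) = mex{0,0,0} = 1
G(10) = mex{1,0,0} = 2
G(11) = mex{1,0,0,0} = 2
G(12) = mex{1,0,0,0} = 2
G(13) = mex{1,1,0,0} = 2
G(14) = mex{1,1,1,0} = 2
G(15) = mex{2,1,1,0} = 3
G(16) = mex{2,1,1,1} = 0
G(17) = mex{2,1,1,1} = 0
G(18) = mex{2,2,1,1} = 0
G(19) = mex{2,2,2,1} = 0
G(20) = mex{3,2,2,1} = 0
G(21) = mex{0,2,2,2} = 1
G(22) = mex{0,2,2,2} = 1
G(23) = mex{0,3,2,2} = 1
G(24) = mex{0,0,3,2} = 1
G(25) = mex{0,0,0,2} = 1
G(26) = mex{1,0,0,3} = 2
G(27) = mex{1,0,0,0} = 2
G(28) = mex{1,0,0,0} = 2
G(29) = mex{1,1,0,0} = 2
G(30) = mex{1,1,1,0} = 2
G(31) = mex{2,1,1,0} = 3
G(32) = mex{2,1,1,1} = 0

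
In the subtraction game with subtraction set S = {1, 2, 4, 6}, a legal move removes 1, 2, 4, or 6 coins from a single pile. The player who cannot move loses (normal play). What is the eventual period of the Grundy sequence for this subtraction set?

8

n :  0  1  2  3  4  5  6  7  8  9 10 11 12 13 14 15 16 17
G :  0  1  2  0  1  2  3  4  0  1  2  0  1  2  3  4  0  1
G(n+8) = G(n) holds for n = 0,…,5 (a full window of length max(S) = 6), so the sequence is purely periodic with period 8.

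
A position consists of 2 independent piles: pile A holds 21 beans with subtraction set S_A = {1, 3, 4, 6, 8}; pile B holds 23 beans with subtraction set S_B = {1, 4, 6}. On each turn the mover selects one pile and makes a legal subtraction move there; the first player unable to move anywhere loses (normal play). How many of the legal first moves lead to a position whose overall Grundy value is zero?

4

Pile A, S = {1, 3, 4, 6, 8}:
G(0) = 0
G(1) = mex{0} = 1
G(2) = mex{1} = 0
G(3) = mex{0,0} = 1
G(4) = mex{1,1,0} = 2
G(5) = mex{2,0,1} = 3
G(6) = mex{3,1,0,0} = 2
G(7) = mex{2,2,1,1} = 0
G(8) = mex{0,3,2,0,0} = 1
G(9) = mex{1,2,3,1,1} = 0
G(10) = mex{0,0,2,2,0} = 1
G(11) = mex{1,1,0,3,1} = 2
G(12) = mex{2,0,1,2,2} = 3
G(13) = mex{3,1,0,0,3} = 2
G(14) = mex{2,2,1,1,2} = 0
G(15) = mex{0,3,2,0,0} = 1
G(16) = mex{1,2,3,1,1} = 0
G(17) = mex{0,0,2,2,0} = 1
G(18) = mex{1,1,0,3,1} = 2
G(19) = mex{2,0,1,2,2} = 3
G(20) = mex{3,1,0,0,3} = 2
G(21) = mex{2,2,1,1,2} = 0
G_A(21) = 0.
Pile B, S = {1, 4, 6}:
G(0) = 0
G(1) = mex{0} = 1
G(2) = mex{1} = 0
G(3) = mex{0} = 1
G(4) = mex{1,0} = 2
G(5) = mex{2,1} = 0
G(6) = mex{0,0,0} = 1
G(7) = mex{1,1,1} = 0
G(8) = mex{0,2,0} = 1
G(9) = mex{1,0,1} = 2
G(10) = mex{2,1,2} = 0
G(11) = mex{0,0,0} = 1
G(12) = mex{1,1,1} = 0
G(13) = mex{0,2,0} = 1
G(14) = mex{1,0,1} = 2
G(15) = mex{2,1,2} = 0
G(16) = mex{0,0,0} = 1
G(17) = mex{1,1,1} = 0
G(18) = mex{0,2,0} = 1
G(19) = mex{1,0,1} = 2
G(20) = mex{2,1,2} = 0
G(21) = mex{0,0,0} = 1
G(22) = mex{1,1,1} = 0
G(23) = mex{0,2,0} = 1
G_B(23) = 1.
Combined Grundy value = 0 ⊕ 1 = 1.
A winning move leaves total XOR = 0, i.e. changes one component's Grundy value g to g ⊕ X where X is the current total.
Pile A: need g' = 0⊕1 = 1. Options: 21−1→G=2, 21−3→G=2, 21−4→G=1, 21−6→G=1, 21−8→G=2. Hits: 2.
Pile B: need g' = 1⊕1 = 0. Options: 23−1→G=0, 23−4→G=2, 23−6→G=0. Hits: 2.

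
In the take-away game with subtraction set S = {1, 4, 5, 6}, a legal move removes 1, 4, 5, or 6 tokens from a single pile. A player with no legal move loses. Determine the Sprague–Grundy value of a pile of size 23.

G(0) = 0
G(1) = mex{0} = 1
G(2) = mex{1} = 0
G(3) = mex{0} = 1
G(4) = mex{1,0} = 2
G(5) = mex{2,1,0} = 3
G(6) = mex{3,0,1,0} = 2
G(7) = mex{2,1,0,1} = 3
G(8) = mex{3,2,1,0} = 4
G(9) = mex{4,3,2,1} = 0
G(10) = mex{0,2,3,2} = 1
G(11) = mex{1,3,2,3} = 0
G(12) = mex{0,4,3,2} = 1
G(13) = mex{1,0,4,3} = 2
G(14) = mex{2,1,0,4} = 3
G(15) = mex{3,0,1,0} = 2
G(16) = mex{2,1,0,1} = 3
G(17) = mex{3,2,1,0} = 4
G(18) = mex{4,3,2,1} = 0
G(19) = mex{0,2,3,2} = 1
G(20) = mex{1,3,2,3} = 0
G(21) = mex{0,4,3,2} = 1
G(22) = mex{1,0,4,3} = 2
G(23) = mex{2,1,0,4} = 3

3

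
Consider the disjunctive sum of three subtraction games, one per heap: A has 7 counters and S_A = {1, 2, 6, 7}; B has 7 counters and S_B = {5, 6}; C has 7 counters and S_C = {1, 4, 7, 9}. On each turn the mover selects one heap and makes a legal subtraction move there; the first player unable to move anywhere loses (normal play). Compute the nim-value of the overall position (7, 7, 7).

7

Heap A, S = {1, 2, 6, 7}:
G(0) = 0
G(1) = mex{0} = 1
G(2) = mex{1,0} = 2
G(3) = mex{2,1} = 0
G(4) = mex{0,2} = 1
G(5) = mex{1,0} = 2
G(6) = mex{2,1,0} = 3
G(7) = mex{3,2,1,0} = 4
G_A(7) = 4.
Heap B, S = {5, 6}:
G(0) = 0
G(1) = mex{} = 0
G(2) = mex{} = 0
G(3) = mex{} = 0
G(4) = mex{} = 0
G(5) = mex{0} = 1
G(6) = mex{0,0} = 1
G(7) = mex{0,0} = 1
G_B(7) = 1.
Heap C, S = {1, 4, 7, 9}:
n : 0 1 2 3 4 5 6 7
G : 0 1 0 1 2 0 1 2
G_C(7) = 2.
Combined Grundy value = 4 ⊕ 1 ⊕ 2 = 7.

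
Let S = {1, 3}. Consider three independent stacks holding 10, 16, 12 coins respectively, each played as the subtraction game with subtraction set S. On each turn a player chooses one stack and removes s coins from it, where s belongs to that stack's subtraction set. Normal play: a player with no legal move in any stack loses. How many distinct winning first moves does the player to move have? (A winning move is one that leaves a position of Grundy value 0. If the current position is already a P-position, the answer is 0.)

0

All stacks use S = {1, 3}:
G(0) = 0
G(1) = mex{0} = 1
G(2) = mex{1} = 0
G(3) = mex{0,0} = 1
G(4) = mex{1,1} = 0
G(5) = mex{0,0} = 1
G(6) = mex{1,1} = 0
G(7) = mex{0,0} = 1
G(8) = mex{1,1} = 0
G(9) = mex{0,0} = 1
G(10) = mex{1,1} = 0
G(11) = mex{0,0} = 1
G(12) = mex{1,1} = 0
G(13) = mex{0,0} = 1
G(14) = mex{1,1} = 0
G(15) = mex{0,0} = 1
G(16) = mex{1,1} = 0
Stack A: G(10) = 0.
Stack B: G(16) = 0.
Stack C: G(12) = 0.
Combined Grundy value = 0 ⊕ 0 ⊕ 0 = 0.
A winning move leaves total XOR = 0, i.e. changes one component's Grundy value g to g ⊕ X where X is the current total.
Stack A: target g' = 0⊕0 = 0, but every legal move changes the Grundy value (mex property), so 0 moves.
Stack B: target g' = 0⊕0 = 0, but every legal move changes the Grundy value (mex property), so 0 moves.
Stack C: target g' = 0⊕0 = 0, but every legal move changes the Grundy value (mex property), so 0 moves.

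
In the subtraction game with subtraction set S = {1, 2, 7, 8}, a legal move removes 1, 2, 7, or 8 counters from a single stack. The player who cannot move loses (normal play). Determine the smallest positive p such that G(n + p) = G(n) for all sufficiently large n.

n :  0  1  2  3  4  5  6  7  8  9 10 11 12 13 14
G :  0  1  2  0  1  2  0  1  2  0  1  2  0  1  2
G(n+3) = G(n) holds for n = 0,…,7 (a full window of length max(S) = 8), so the sequence is purely periodic with period 3.

3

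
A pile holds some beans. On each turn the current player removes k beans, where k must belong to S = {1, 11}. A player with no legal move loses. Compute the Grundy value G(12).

G(0) = 0
G(1) = mex{0} = 1
G(2) = mex{1} = 0
G(3) = mex{0} = 1
G(4) = mex{1} = 0
G(5) = mex{0} = 1
G(6) = mex{1} = 0
G(7) = mex{0} = 1
G(8) = mex{1} = 0
G(9) = mex{0} = 1
G(10) = mex{1} = 0
G(11) = mex{0,0} = 1
G(12) = mex{1,1} = 0

0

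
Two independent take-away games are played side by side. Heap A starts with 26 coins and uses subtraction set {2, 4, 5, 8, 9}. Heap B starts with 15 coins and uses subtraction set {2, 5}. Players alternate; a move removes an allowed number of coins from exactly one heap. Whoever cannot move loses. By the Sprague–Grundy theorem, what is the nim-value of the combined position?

Heap A, S = {2, 4, 5, 8, 9}:
n :  0  1  2  3  4  5  6  7  8  9 10 11 12 13 14 15 16 17 18 19 20 21 22 23 24 25 26
G :  0  0  1  1  2  2  3  0  4  1  5  2  3  0  0  1  1  2  2  3  0  4  1  5  2  3  0
G_A(26) = 0.
Heap B, S = {2, 5}:
n :  0  1  2  3  4  5  6  7  8  9 10 11 12 13 14 15
G :  0  0  1  1  0  2  1  0  0  1  1  0  2  1  0  0
G_B(15) = 0.
Combined Grundy value = 0 ⊕ 0 = 0.

0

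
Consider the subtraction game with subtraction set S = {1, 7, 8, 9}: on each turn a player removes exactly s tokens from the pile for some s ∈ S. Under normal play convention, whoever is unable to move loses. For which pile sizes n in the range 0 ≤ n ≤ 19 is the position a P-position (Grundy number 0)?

G(0) = 0
G(1) = mex{0} = 1
G(2) = mex{1} = 0
G(3) = mex{0} = 1
G(4) = mex{1} = 0
G(5) = mex{0} = 1
G(6) = mex{1} = 0
G(7) = mex{0,0} = 1
G(8) = mex{1,1,0} = 2
G(9) = mex{2,0,1,0} = 3
G(10) = mex{3,1,0,1} = 2
G(11) = mex{2,0,1,0} = 3
G(12) = mex{3,1,0,1} = 2
G(13) = mex{2,0,1,0} = 3
G(14) = mex{3,1,0,1} = 2
G(15) = mex{2,2,1,0} = 3
G(16) = mex{3,3,2,1} = 0
G(17) = mex{0,2,3,2} = 1
G(18) = mex{1,3,2,3} = 0
G(19) = mex{0,2,3,2} = 1
P-positions are exactly the n with G(n) = 0.

0, 2, 4, 6, 16, 18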